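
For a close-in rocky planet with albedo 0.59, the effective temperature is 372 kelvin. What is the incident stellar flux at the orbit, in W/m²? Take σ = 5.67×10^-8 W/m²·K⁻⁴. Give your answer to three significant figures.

From S(1−α)/4 = σT⁴: S = 4σT⁴/(1−α).
σT⁴ = 5.67×10⁻⁸·(372)⁴ = 1086 W/m².
S = 4·1086/0.41 = 10590 W/m².

10600 W/m²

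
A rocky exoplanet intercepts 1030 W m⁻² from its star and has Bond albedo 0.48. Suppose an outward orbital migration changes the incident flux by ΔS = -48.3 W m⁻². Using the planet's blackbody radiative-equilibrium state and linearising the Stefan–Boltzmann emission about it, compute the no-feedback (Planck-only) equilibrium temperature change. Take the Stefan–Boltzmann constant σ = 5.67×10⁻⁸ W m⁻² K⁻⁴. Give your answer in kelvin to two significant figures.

-2.6 kelvin

The baseline emission temperature is T_e = 220.4 K.
Only a fraction (1−α) is absorbed and it's spread over 4πR², so ΔF = (1−α)ΔS/4 = -6.279 W m⁻².
Linearising σT⁴ gives d(σT⁴)/dT = 4σT_e³ = 2.430 W m⁻² per K.
Hence the no-feedback warming is ΔF/(4σT_e³) = -2.58 K.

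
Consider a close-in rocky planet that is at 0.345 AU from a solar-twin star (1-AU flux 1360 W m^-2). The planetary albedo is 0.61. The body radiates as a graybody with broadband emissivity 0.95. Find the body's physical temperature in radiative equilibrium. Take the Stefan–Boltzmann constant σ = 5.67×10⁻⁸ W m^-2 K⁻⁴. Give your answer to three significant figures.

By the inverse-square law, S = 1360/0.345² = 11430 W m^-2.
The planet absorbs (1−α)S over its disc πR² and re-emits over 4πR², so the mean absorbed flux is (1−0.61)·11430/4 = 1114 W m^-2.
Radiative balance εσT⁴ = 1114 gives T = [1114/(0.95·σ)]^(1/4) = 379.2 K.

379 K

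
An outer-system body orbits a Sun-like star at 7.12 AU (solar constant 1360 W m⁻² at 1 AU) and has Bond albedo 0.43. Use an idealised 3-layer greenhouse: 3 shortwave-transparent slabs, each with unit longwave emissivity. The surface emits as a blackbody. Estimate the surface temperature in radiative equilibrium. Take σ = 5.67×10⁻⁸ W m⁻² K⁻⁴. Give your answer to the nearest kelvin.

128 kelvin

Flux at the orbit: S = 1360/(7.12)² = 26.83 W m⁻².
OLR = S(1−α)/4 = 3.823 W m⁻²; the top layer radiates at T_e = 90.62 K.
Layer-by-layer balance gives σT_s⁴ = (N+1)σT_e⁴, so T_s = 4^¼·90.62 = 128.1 K.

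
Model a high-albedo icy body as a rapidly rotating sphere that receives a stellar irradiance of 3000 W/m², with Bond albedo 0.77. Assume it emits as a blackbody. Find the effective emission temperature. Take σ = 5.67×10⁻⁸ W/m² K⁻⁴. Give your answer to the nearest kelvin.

235 kelvin

The planet absorbs (1−α)S over its disc πR² and re-emits over 4πR², so the mean absorbed flux is (1−0.77)·3000/4 = 172.5 W/m².
Balancing against σT⁴: T = (172.5/5.67×10⁻⁸)^(1/4) = 234.9 K.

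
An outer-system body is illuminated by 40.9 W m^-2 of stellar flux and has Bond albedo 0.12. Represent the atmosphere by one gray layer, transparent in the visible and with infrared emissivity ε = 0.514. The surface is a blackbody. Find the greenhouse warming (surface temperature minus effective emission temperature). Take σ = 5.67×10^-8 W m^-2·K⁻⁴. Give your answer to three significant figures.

8.65 kelvin

At the top of the atmosphere, σT_e⁴ = S(1−α)/4 = 8.998 W m^-2, giving T_e = 112.2 K.
For a single slab of emissivity ε, T_s⁴ = 2T_e⁴/(2−ε); thus T_s = 112.2·(1.346)^(1/4) = 120.9 K.
T_s − T_e = 120.9 − 112.2 = 8.653 K.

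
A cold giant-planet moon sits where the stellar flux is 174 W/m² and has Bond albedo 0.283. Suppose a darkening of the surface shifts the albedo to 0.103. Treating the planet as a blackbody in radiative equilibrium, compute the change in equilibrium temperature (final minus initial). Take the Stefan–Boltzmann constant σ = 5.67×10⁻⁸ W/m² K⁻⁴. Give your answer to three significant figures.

8.82 K

With α = 0.283, T₁ = 153.1 K.
Final:   T₂ = [S(1−0.103)/(4σ)]^(1/4) = 162.0 K.
ΔT = T₂ − T₁ = 8.820 K.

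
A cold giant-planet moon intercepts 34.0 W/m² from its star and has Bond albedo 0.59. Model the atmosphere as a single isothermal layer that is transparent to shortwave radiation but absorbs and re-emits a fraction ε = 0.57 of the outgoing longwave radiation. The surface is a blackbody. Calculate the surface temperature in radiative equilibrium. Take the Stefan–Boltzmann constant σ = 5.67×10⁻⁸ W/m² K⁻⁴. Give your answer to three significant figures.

At the top of the atmosphere, σT_e⁴ = S(1−α)/4 = 3.485 W/m², giving T_e = 88.54 K.
For a single slab of emissivity ε, T_s⁴ = 2T_e⁴/(2−ε); thus T_s = 88.54·(1.399)^(1/4) = 96.29 K.

96.3 K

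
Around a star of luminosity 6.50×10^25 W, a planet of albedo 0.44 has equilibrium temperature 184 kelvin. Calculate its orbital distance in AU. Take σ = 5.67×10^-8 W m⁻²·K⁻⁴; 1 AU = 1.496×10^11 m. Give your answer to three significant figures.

0.706 AU

Energy balance gives S = 4σT⁴/(1−α) = 464.2 W m⁻².
S = L/(4πd²) → d = √(L/4πS) = √(6.50×10^25/(4π·464.2)) = 1.056×10^11 m = 0.7056 AU.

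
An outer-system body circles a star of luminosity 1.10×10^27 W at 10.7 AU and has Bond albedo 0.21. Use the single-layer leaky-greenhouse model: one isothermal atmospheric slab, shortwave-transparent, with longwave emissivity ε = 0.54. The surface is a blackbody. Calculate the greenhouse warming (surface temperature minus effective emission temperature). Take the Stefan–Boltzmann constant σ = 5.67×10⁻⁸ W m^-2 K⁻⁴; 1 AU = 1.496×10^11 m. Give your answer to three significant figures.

8.55 kelvin

Orbital distance: d = 10.7 AU = 1.601×10^12 m.
Flux at the orbit: S = L/(4πd²) = 1.10×10^27/(4π·(1.60×10^12)²) = 34.16 W m^-2.
The planet radiates to space at T_e = [S(1−α)/(4σ)]^(1/4) = 104.4 K.
The surface balance (absorbed SW + ε·downward IR = σT_s⁴) with T_a⁴ = T_s⁴/2 reduces to T_s = T_e·[2/(2−ε)]^¼ = 113.0 K.
Greenhouse warming: T_s − T_e = 8.549 K.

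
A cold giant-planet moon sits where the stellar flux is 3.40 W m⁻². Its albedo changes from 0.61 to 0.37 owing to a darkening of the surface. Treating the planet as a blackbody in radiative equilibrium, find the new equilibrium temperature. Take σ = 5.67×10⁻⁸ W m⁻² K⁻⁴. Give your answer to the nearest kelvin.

55 kelvin

New equilibrium: T₂ = [(1−0.37)·3.400/(4σ)]^(1/4) = 55.44 K.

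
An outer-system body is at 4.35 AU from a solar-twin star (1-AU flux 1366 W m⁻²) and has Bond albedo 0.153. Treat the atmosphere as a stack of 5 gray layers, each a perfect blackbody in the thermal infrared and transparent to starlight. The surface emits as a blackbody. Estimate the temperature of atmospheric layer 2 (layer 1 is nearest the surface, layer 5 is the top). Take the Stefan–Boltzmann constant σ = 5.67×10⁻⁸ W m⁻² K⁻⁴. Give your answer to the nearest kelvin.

181 kelvin

By the inverse-square law, S = 1366/4.35² = 72.19 W m⁻².
Top-of-atmosphere balance: σT_e⁴ = S(1−α)/4 = 15.29 W m⁻² → T_e = 128.1 K.
In the N-layer model, layer k (counted from the surface) has T_k = (N+1−k)^(1/4)·T_e.
T_2 = (4)^(1/4)·128.1 = 181.2 K.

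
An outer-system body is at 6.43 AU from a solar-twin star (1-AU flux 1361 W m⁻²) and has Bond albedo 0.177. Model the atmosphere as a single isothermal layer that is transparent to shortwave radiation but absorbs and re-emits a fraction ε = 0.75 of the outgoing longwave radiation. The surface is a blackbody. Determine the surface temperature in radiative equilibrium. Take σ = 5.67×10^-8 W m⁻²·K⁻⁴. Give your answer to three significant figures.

118 K

By the inverse-square law, S = 1361/6.43² = 32.92 W m⁻².
Effective emission temperature (TOA balance): σT_e⁴ = S(1−α)/4 = 6.773 W m⁻² → T_e = 104.5 K.
The surface balance (absorbed SW + ε·downward IR = σT_s⁴) with T_a⁴ = T_s⁴/2 reduces to T_s = T_e·[2/(2−ε)]^¼ = 117.6 K.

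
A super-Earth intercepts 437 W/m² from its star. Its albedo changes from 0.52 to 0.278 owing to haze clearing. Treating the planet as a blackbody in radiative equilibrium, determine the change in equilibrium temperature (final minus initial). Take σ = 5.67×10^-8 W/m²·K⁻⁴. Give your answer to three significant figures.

18.7 K

Initial: T₁ = [S(1−0.52)/(4σ)]^(1/4) = 174.4 K.
With α = 0.278, T₂ = 193.1 K.
Change: 193.1 − 174.4 = 18.74 K.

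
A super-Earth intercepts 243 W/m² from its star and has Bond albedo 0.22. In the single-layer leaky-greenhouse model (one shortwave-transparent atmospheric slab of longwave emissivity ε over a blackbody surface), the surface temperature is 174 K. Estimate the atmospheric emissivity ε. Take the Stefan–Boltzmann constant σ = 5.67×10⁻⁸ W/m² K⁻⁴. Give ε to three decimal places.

Effective temperature: T_e = [S(1−α)/(4σ)]^(1/4) = 170.0 K.
Inverting T_s⁴ = 2T_e⁴/(2−ε): (T_e/T_s)⁴ = 0.9117, so ε = 2(1 − 0.9117) = 0.1766.

0.177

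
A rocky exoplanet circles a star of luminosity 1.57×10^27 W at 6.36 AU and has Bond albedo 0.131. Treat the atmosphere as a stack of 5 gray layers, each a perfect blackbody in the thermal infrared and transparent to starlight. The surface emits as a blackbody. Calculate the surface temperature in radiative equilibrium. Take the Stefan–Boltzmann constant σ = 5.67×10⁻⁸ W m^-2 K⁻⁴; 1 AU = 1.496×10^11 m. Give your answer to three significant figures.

Orbital distance: d = 6.36 AU = 9.515×10^11 m.
Flux at the orbit: S = L/(4πd²) = 1.57×10^27/(4π·(9.51×10^11)²) = 138.0 W m^-2.
The effective emission temperature is T_e = [S(1−α)/(4σ)]^¼ = 151.6 K.
Layer-by-layer balance gives σT_s⁴ = (N+1)σT_e⁴, so T_s = 6^¼·151.6 = 237.3 K.

237 K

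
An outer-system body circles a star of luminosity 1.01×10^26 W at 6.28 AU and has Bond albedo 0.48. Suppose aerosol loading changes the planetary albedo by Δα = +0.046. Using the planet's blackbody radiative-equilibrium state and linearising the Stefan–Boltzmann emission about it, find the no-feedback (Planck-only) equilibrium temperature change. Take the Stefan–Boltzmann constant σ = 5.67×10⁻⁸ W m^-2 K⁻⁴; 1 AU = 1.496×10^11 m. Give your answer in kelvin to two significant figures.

d = 6.28 × 1.496×10^11 m = 9.395×10^11 m.
Spreading L over a sphere of radius d: S = 1.01×10^26/(4π·9.39×10^11²) = 9.106 W m^-2.
The baseline emission temperature is T_e = 67.60 K.
The change in absorbed flux is Δ[S(1−α)/4] = −SΔα/4 = -0.1047 W m^-2.
Linearising σT⁴ gives d(σT⁴)/dT = 4σT_e³ = 0.07005 W m^-2 per K.
So ΔT₀ = -0.1047/0.07005 = -1.49 K.

-1.5 K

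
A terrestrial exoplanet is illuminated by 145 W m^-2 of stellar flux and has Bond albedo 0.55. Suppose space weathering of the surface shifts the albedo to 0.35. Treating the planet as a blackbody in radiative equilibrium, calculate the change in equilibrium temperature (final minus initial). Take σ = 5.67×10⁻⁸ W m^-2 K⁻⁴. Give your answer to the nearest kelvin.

13 K

With α = 0.55, T₁ = 130.2 K.
With α = 0.35, T₂ = 142.8 K.
Change: 142.8 − 130.2 = 12.54 K.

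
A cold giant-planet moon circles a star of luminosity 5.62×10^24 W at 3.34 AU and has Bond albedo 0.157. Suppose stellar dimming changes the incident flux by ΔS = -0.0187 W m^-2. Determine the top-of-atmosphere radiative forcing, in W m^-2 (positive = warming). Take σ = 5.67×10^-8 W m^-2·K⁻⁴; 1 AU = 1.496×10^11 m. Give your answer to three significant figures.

-0.00394 W m^-2

d = 3.34 × 1.496×10^11 m = 4.997×10^11 m.
S = L/(4πd²) = 1.791 W m^-2.
ΔF = Δ[S(1−α)]/4 = (1−0.157)·-0.0187/4 = -0.003941 W m^-2.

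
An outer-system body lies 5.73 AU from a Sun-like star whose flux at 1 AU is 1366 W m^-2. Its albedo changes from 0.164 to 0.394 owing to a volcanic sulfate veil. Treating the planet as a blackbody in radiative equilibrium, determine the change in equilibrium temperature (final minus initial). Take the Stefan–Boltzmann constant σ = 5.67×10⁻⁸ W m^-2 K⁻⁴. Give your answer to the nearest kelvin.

Irradiance scales as 1/d², so S = 1366 W m^-2 × (1/5.73)² = 41.60 W m^-2.
Before: T₁ = [41.60·0.836/(4σ)]^(1/4) = 111.3 K.
After:  T₂ = [41.60·0.606/(4σ)]^(1/4) = 102.7 K.
ΔT = T₂ − T₁ = -8.601 K.

-9 K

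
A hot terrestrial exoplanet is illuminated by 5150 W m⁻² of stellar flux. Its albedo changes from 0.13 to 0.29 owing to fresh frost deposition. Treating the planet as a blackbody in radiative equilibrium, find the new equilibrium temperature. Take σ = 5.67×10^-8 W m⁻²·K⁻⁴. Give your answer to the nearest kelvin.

New equilibrium: T₂ = [(1−0.29)·5150/(4σ)]^(1/4) = 356.3 K.

356 K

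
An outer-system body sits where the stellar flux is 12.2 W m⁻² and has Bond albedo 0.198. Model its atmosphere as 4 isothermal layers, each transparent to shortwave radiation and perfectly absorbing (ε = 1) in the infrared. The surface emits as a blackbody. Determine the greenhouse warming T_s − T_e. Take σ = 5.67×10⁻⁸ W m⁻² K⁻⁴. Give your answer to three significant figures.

OLR = S(1−α)/4 = 2.446 W m⁻²; the top layer radiates at T_e = 81.04 K.
T_s = (N+1)^(1/4)·T_e = 121.2 K.
So the greenhouse effect raises the surface by 121.2 − 81.04 = 40.15 K.

40.1 K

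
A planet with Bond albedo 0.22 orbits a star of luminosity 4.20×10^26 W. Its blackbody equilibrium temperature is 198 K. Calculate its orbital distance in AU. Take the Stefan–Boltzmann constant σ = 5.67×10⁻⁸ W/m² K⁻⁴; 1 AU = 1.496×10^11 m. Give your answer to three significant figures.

The flux needed for this T is 4σT⁴/(1−0.22) = 446.9 W/m².
S = L/(4πd²) → d = √(L/4πS) = √(4.20×10^26/(4π·446.9)) = 2.735×10^11 m = 1.828 AU.

1.83 AU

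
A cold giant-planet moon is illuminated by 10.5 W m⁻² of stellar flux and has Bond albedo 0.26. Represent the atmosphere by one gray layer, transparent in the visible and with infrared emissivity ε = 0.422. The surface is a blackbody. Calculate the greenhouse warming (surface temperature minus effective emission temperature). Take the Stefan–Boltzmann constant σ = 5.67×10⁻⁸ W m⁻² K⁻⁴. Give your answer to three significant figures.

The planet radiates to space at T_e = [S(1−α)/(4σ)]^(1/4) = 76.51 K.
Surface balance with a leaky layer gives σT_s⁴ = σT_e⁴·2/(2−ε), so T_s = T_e·[2/(2−0.422)]^(1/4) = 81.18 K.
The atmosphere warms the surface by 4.670 K.

4.67 K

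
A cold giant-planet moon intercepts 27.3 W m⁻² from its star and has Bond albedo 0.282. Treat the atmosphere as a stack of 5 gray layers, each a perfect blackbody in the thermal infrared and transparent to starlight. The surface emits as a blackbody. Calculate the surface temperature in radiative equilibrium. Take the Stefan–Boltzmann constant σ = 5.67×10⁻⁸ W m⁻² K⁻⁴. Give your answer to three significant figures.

The effective emission temperature is T_e = [S(1−α)/(4σ)]^¼ = 96.42 K.
With N = 5 opaque layers, T_s = (N+1)^(1/4)·T_e = 6^(1/4)·96.42 = 150.9 K.

151 K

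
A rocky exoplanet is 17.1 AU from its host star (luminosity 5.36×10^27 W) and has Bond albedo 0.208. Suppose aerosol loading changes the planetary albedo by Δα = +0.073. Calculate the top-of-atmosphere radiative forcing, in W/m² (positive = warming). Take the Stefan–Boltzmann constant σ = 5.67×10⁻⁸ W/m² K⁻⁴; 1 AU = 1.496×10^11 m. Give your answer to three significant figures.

-1.19 W/m²

Orbital distance: d = 17.1 AU = 2.558×10^12 m.
S = L/(4πd²) = 65.18 W/m².
TOA radiative forcing: ΔF = −S·Δα/4 = −65.18·(+0.073)/4 = -1.189 W/m².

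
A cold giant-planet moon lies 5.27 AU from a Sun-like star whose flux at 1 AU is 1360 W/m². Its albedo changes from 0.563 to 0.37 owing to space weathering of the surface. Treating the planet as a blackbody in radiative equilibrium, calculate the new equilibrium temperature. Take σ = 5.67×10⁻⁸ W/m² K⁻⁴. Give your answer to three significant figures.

By the inverse-square law, S = 1360/5.27² = 48.97 W/m².
T₂ = [S(1−α₂)/(4σ)]^(1/4) = [48.97·0.63/(4σ)]^(1/4) = 108.0 K.

108 K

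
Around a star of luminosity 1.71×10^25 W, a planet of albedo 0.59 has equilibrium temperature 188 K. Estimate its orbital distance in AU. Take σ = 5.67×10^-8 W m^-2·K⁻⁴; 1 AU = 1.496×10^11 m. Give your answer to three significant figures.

Required flux: S = 4σT⁴/(1−α) = 691.0 W m^-2.
From L = 4πd²S, d = √(1.71×10^25/(4π·691.0)) = 4.438×10^10 m = 0.2966 AU.

0.297 AU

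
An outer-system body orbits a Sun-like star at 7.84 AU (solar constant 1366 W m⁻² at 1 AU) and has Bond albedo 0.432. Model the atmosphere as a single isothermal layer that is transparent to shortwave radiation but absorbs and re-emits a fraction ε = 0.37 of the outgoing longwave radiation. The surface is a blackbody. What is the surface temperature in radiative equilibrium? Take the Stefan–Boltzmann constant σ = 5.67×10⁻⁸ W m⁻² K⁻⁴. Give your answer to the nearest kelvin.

91 K

Flux at the orbit: S = 1366/(7.84)² = 22.22 W m⁻².
Effective emission temperature (TOA balance): σT_e⁴ = S(1−α)/4 = 3.156 W m⁻² → T_e = 86.37 K.
For a single slab of emissivity ε, T_s⁴ = 2T_e⁴/(2−ε); thus T_s = 86.37·(1.227)^(1/4) = 90.91 K.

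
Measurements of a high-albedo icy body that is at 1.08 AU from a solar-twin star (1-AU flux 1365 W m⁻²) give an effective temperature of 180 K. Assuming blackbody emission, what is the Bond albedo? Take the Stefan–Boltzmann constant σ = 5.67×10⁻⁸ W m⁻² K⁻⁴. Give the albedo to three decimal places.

Flux at the orbit: S = 1365/(1.08)² = 1170 W m⁻².
From σT⁴ = S(1−α)/4 we invert for α: 1−α = 4σT⁴/S.
σT⁴ = 59.52 W m⁻², so 4σT⁴ = 238.1 W m⁻².
Hence α = 1 − 238.1/1170 = 0.7966.

0.797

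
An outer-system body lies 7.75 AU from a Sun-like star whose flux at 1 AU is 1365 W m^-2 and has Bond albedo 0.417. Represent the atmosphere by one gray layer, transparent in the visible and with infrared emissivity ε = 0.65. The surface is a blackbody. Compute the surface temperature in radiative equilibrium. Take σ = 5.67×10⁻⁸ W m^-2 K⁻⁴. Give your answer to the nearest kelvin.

96 kelvin

By the inverse-square law, S = 1365/7.75² = 22.73 W m^-2.
The planet radiates to space at T_e = [S(1−α)/(4σ)]^(1/4) = 87.43 K.
The surface balance (absorbed SW + ε·downward IR = σT_s⁴) with T_a⁴ = T_s⁴/2 reduces to T_s = T_e·[2/(2−ε)]^¼ = 96.45 K.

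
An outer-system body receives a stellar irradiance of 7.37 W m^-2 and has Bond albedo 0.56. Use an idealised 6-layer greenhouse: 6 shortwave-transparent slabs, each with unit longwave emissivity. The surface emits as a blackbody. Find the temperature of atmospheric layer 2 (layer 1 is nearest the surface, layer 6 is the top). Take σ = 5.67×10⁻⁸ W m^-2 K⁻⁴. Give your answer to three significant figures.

Top-of-atmosphere balance: σT_e⁴ = S(1−α)/4 = 0.8107 W m^-2 → T_e = 61.49 K.
In the N-layer model, layer k (counted from the surface) has T_k = (N+1−k)^(1/4)·T_e.
T_2 = (5)^(1/4)·61.49 = 91.95 K.

92.0 K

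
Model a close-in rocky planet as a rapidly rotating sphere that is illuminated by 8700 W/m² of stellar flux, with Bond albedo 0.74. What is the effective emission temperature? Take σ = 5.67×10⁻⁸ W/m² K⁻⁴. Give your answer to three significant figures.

316 K

The planet absorbs (1−α)S over its disc πR² and re-emits over 4πR², so the mean absorbed flux is (1−0.74)·8700/4 = 565.5 W/m².
Set σT⁴ = 565.5 → T = (565.5/σ)^(1/4) = 316.0 K.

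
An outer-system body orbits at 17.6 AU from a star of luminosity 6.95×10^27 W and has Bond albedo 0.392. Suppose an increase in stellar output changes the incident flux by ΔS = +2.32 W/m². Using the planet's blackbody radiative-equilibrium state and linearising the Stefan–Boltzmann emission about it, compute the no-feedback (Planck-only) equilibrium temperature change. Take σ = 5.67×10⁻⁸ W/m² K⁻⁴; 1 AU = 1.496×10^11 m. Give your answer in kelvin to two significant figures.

0.88 K

Orbital distance: d = 17.6 AU = 2.633×10^12 m.
Spreading L over a sphere of radius d: S = 6.95×10^27/(4π·2.63×10^12²) = 79.78 W/m².
The baseline emission temperature is T_e = 120.9 K.
ΔF = Δ[S(1−α)]/4 = (1−0.392)·+2.32/4 = 0.3526 W/m².
Linearising σT⁴ gives d(σT⁴)/dT = 4σT_e³ = 0.4011 W/m² per K.
Hence the no-feedback warming is ΔF/(4σT_e³) = 0.879 K.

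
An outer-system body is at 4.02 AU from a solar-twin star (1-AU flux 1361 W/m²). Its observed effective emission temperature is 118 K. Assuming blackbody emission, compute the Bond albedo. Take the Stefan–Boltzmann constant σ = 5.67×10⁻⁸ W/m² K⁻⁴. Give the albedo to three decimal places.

Irradiance scales as 1/d², so S = 1361 W/m² × (1/4.02)² = 84.22 W/m².
Energy balance: S(1−α)/4 = σT⁴, so 1−α = 4σT⁴/S.
σT⁴ = 10.99 W/m², so 4σT⁴ = 43.97 W/m².
Hence α = 1 − 43.97/84.22 = 0.4779.

0.478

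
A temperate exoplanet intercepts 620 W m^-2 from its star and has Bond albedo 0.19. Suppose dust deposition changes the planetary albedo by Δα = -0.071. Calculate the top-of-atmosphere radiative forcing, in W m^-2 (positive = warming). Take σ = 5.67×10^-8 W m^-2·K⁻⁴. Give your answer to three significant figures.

11.0 W m^-2

TOA radiative forcing: ΔF = −S·Δα/4 = −620.0·(-0.071)/4 = 11.00 W m^-2.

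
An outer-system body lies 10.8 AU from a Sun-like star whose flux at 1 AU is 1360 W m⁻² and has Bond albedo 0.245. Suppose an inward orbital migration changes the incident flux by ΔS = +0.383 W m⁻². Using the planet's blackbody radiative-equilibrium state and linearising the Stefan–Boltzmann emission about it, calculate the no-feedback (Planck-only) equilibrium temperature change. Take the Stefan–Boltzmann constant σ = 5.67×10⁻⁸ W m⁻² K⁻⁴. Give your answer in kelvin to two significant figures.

0.65 kelvin

Flux at the orbit: S = 1360/(10.8)² = 11.66 W m⁻².
The baseline emission temperature is T_e = 78.93 K.
ΔF = Δ[S(1−α)]/4 = (1−0.245)·+0.383/4 = 0.07229 W m⁻².
The Planck feedback parameter is 4σT_e³ = 0.1115 W m⁻²/K.
Hence the no-feedback warming is ΔF/(4σT_e³) = 0.648 K.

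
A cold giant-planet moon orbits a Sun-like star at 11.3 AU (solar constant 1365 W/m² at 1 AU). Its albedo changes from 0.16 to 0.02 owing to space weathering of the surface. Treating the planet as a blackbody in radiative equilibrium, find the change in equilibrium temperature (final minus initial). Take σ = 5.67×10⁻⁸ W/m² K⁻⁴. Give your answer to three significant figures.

Irradiance scales as 1/d², so S = 1365 W/m² × (1/11.3)² = 10.69 W/m².
With α = 0.16, T₁ = 79.32 K.
With α = 0.02, T₂ = 82.44 K.
Change: 82.44 − 79.32 = 3.117 K.

3.12 K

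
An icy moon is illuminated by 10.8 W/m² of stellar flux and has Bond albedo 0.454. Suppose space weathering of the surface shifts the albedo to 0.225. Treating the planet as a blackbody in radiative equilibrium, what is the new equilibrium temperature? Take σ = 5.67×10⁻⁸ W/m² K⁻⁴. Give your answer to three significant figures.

77.9 K

With the new albedo, S(1−α₂)/4 = 2.093 W/m², so T₂ = 77.94 K.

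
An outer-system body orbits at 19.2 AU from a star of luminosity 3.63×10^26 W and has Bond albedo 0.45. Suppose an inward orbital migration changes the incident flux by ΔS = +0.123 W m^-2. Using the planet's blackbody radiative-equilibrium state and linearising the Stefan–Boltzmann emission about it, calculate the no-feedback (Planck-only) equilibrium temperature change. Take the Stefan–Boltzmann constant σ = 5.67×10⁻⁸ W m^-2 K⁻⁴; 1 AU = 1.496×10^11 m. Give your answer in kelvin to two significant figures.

0.47 kelvin

d = 19.2 × 1.496×10^11 m = 2.872×10^12 m.
S = L/(4πd²) = 3.501 W m^-2.
Reference equilibrium: T_e = [S(1−α)/(4σ)]^(1/4) = 53.98 K.
Only a fraction (1−α) is absorbed and it's spread over 4πR², so ΔF = (1−α)ΔS/4 = 0.01691 W m^-2.
The Planck feedback parameter is 4σT_e³ = 0.03567 W m^-2/K.
So ΔT₀ = 0.01691/0.03567 = 0.474 K.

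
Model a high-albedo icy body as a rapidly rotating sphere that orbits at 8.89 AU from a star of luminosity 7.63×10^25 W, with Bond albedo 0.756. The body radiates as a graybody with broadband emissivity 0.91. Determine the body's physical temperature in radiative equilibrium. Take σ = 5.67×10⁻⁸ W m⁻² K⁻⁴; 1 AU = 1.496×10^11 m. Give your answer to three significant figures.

d = 8.89 × 1.496×10^11 m = 1.330×10^12 m.
Spreading L over a sphere of radius d: S = 7.63×10^25/(4π·1.33×10^12²) = 3.433 W m⁻².
Absorbed flux (global mean): S(1−α)/4 = 3.433·0.244/4 = 0.2094 W m⁻².
Radiative balance εσT⁴ = 0.2094 gives T = [0.2094/(0.91·σ)]^(1/4) = 44.88 K.

44.9 K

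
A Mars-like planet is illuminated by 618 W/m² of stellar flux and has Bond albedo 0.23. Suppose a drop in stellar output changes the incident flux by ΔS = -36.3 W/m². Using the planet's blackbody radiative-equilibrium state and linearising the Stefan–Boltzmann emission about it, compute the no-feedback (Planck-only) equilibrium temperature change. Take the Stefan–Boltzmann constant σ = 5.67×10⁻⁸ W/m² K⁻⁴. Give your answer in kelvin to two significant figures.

-3.1 kelvin

Reference equilibrium: T_e = [S(1−α)/(4σ)]^(1/4) = 214.0 K.
TOA radiative forcing: ΔF = (1−α)ΔS/4 = 0.77·(-36.3)/4 = -6.988 W/m².
The Planck feedback parameter is 4σT_e³ = 2.223 W/m²/K.
ΔT₀ = ΔF/λ_P = -6.988/2.223 = -3.14 K.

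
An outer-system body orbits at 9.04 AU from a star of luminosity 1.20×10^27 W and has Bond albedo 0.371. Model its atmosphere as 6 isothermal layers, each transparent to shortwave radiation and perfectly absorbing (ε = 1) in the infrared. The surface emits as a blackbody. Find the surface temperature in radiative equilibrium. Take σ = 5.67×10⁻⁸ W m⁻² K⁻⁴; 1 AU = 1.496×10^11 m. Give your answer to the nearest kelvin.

Orbital distance: d = 9.04 AU = 1.352×10^12 m.
Spreading L over a sphere of radius d: S = 1.20×10^27/(4π·1.35×10^12²) = 52.21 W m⁻².
OLR = S(1−α)/4 = 8.210 W m⁻²; the top layer radiates at T_e = 109.7 K.
With N = 6 opaque layers, T_s = (N+1)^(1/4)·T_e = 7^(1/4)·109.7 = 178.4 K.

178 kelvin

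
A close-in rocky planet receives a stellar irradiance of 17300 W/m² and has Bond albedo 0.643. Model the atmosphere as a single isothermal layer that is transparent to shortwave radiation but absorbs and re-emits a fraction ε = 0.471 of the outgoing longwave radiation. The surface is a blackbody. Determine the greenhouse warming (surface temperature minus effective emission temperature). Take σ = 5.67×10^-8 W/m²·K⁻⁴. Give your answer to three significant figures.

The planet radiates to space at T_e = [S(1−α)/(4σ)]^(1/4) = 406.2 K.
For a single slab of emissivity ε, T_s⁴ = 2T_e⁴/(2−ε); thus T_s = 406.2·(1.308)^(1/4) = 434.4 K.
Greenhouse warming: T_s − T_e = 28.21 K.

28.2 K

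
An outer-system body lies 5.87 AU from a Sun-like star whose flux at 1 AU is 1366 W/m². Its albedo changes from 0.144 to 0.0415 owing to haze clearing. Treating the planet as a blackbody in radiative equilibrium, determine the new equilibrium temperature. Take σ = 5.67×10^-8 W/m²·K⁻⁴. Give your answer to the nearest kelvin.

114 kelvin

By the inverse-square law, S = 1366/5.87² = 39.64 W/m².
T₂ = [S(1−α₂)/(4σ)]^(1/4) = [39.64·0.959/(4σ)]^(1/4) = 113.8 K.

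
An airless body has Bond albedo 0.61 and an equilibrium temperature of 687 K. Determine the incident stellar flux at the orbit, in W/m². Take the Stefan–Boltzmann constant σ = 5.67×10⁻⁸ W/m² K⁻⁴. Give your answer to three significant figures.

1.30×10^5 W/m²

From S(1−α)/4 = σT⁴: S = 4σT⁴/(1−α).
σT⁴ = 5.67×10⁻⁸·(687)⁴ = 12630 W/m².
S = 4·12630/0.39 = 1.295×10^5 W/m².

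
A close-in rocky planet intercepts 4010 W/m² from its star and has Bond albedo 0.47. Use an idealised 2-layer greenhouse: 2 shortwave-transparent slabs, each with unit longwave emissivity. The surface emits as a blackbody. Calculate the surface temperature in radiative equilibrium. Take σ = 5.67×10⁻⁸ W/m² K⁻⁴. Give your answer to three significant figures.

409 K

OLR = S(1−α)/4 = 531.3 W/m²; the top layer radiates at T_e = 311.1 K.
For an N-layer opaque stack, T_s⁴ = (N+1)T_e⁴, hence T_s = (3)^(1/4)×311.1 K = 409.5 K.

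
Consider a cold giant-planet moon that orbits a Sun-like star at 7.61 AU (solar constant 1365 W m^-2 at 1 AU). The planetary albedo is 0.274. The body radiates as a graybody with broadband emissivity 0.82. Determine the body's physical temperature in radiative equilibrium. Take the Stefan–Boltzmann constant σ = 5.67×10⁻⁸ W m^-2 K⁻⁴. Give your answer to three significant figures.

97.9 K

By the inverse-square law, S = 1365/7.61² = 23.57 W m^-2.
The planet absorbs (1−α)S over its disc πR² and re-emits over 4πR², so the mean absorbed flux is (1−0.274)·23.57/4 = 4.278 W m^-2.
Radiative balance εσT⁴ = 4.278 gives T = [4.278/(0.82·σ)]^(1/4) = 97.94 K.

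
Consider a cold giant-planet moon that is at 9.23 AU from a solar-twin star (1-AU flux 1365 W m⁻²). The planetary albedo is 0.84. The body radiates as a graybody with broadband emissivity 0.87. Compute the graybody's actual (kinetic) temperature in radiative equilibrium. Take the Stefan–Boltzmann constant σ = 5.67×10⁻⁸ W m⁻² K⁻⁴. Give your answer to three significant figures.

Irradiance scales as 1/d², so S = 1365 W m⁻² × (1/9.23)² = 16.02 W m⁻².
Averaging over the sphere, the absorbed flux is S(1−α)/4 = 0.6409 W m⁻².
Radiative balance εσT⁴ = 0.6409 gives T = [0.6409/(0.87·σ)]^(1/4) = 60.04 K.

60.0 kelvin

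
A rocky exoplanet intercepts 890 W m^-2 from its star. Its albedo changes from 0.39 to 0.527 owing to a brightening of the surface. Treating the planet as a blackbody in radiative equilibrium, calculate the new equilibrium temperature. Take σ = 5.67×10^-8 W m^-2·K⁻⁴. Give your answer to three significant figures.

New equilibrium: T₂ = [(1−0.527)·890.0/(4σ)]^(1/4) = 207.6 K.

208 kelvin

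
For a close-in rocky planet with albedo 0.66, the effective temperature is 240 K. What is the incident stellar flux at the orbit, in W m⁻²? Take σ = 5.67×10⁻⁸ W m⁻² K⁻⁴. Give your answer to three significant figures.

From S(1−α)/4 = σT⁴: S = 4σT⁴/(1−α).
The emitted flux is σT⁴ = 188.1 W m⁻².
S = 4·188.1/0.34 = 2213 W m⁻².

2210 W m⁻²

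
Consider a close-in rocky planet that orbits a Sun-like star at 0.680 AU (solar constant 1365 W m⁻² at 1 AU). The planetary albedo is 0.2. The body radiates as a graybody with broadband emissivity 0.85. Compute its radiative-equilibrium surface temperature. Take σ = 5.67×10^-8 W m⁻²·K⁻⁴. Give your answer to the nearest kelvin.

333 K

Irradiance scales as 1/d², so S = 1365 W m⁻² × (1/0.680)² = 2952 W m⁻².
Absorbed flux (global mean): S(1−α)/4 = 2952·0.8/4 = 590.4 W m⁻².
Equating to εσT⁴ with ε = 0.85: T = (590.4/0.85σ)^(1/4) = 332.7 K.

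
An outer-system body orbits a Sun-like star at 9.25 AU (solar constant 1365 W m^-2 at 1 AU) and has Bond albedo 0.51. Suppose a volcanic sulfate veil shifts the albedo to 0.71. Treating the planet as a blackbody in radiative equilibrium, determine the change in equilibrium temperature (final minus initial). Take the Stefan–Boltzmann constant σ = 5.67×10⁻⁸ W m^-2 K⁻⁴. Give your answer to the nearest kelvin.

-9 K

Irradiance scales as 1/d², so S = 1365 W m^-2 × (1/9.25)² = 15.95 W m^-2.
Initial: T₁ = [S(1−0.51)/(4σ)]^(1/4) = 76.62 K.
After:  T₂ = [15.95·0.29/(4σ)]^(1/4) = 67.20 K.
Change: 67.20 − 76.62 = -9.417 K.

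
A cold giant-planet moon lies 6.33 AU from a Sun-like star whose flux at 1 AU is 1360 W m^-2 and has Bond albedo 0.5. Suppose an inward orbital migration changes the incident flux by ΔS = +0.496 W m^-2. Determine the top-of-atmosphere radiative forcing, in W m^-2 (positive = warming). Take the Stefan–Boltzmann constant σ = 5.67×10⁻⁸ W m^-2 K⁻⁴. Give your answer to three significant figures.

By the inverse-square law, S = 1360/6.33² = 33.94 W m^-2.
Only a fraction (1−α) is absorbed and it's spread over 4πR², so ΔF = (1−α)ΔS/4 = 0.06200 W m^-2.

0.0620 W m^-2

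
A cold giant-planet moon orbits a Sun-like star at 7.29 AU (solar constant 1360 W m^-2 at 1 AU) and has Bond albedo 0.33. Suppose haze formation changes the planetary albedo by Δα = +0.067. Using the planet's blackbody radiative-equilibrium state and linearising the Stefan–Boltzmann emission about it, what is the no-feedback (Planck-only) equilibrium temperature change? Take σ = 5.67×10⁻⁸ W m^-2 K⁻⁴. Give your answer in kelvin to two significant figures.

Irradiance scales as 1/d², so S = 1360 W m^-2 × (1/7.29)² = 25.59 W m^-2.
The baseline emission temperature is T_e = 93.25 K.
TOA radiative forcing: ΔF = −S·Δα/4 = −25.59·(+0.067)/4 = -0.4286 W m^-2.
Linearising σT⁴ gives d(σT⁴)/dT = 4σT_e³ = 0.1839 W m^-2 per K.
ΔT₀ = ΔF/λ_P = -0.4286/0.1839 = -2.33 K.

-2.3 K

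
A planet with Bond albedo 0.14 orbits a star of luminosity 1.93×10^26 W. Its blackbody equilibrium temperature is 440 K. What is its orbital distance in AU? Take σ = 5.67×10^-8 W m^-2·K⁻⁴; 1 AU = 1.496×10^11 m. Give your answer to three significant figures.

0.263 AU

The flux needed for this T is 4σT⁴/(1−0.14) = 9885 W m^-2.
S = L/(4πd²) → d = √(L/4πS) = √(1.93×10^26/(4π·9885)) = 3.942×10^10 m = 0.2635 AU.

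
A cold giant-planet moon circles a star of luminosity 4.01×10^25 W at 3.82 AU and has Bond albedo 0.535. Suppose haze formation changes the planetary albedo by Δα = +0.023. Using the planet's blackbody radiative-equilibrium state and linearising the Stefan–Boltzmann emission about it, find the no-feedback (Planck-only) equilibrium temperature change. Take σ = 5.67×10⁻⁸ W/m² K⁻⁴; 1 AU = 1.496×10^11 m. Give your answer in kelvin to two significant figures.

d = 3.82 × 1.496×10^11 m = 5.715×10^11 m.
Spreading L over a sphere of radius d: S = 4.01×10^25/(4π·5.71×10^11²) = 9.771 W/m².
Unperturbed T_e = [9.771·(1−0.535)/(4σ)]^¼ = 66.90 K.
The change in absorbed flux is Δ[S(1−α)/4] = −SΔα/4 = -0.05618 W/m².
The Planck feedback parameter is 4σT_e³ = 0.06791 W/m²/K.
Hence the no-feedback warming is ΔF/(4σT_e³) = -0.827 K.

-0.83 K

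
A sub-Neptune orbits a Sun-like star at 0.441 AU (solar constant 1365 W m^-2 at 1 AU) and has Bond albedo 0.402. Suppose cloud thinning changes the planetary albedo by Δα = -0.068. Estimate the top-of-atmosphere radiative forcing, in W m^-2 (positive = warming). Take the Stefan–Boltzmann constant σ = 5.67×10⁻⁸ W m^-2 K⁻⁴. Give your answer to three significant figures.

119 W m^-2

Irradiance scales as 1/d², so S = 1365 W m^-2 × (1/0.441)² = 7019 W m^-2.
TOA radiative forcing: ΔF = −S·Δα/4 = −7019·(-0.068)/4 = 119.3 W m^-2.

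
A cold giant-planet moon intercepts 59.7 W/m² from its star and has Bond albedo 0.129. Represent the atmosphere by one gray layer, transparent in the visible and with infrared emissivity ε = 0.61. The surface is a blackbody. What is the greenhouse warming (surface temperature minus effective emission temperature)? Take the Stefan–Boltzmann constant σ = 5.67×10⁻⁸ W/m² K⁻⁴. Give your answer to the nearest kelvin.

12 K

At the top of the atmosphere, σT_e⁴ = S(1−α)/4 = 13.00 W/m², giving T_e = 123.1 K.
Surface balance with a leaky layer gives σT_s⁴ = σT_e⁴·2/(2−ε), so T_s = T_e·[2/(2−0.61)]^(1/4) = 134.8 K.
T_s − T_e = 134.8 − 123.1 = 11.72 K.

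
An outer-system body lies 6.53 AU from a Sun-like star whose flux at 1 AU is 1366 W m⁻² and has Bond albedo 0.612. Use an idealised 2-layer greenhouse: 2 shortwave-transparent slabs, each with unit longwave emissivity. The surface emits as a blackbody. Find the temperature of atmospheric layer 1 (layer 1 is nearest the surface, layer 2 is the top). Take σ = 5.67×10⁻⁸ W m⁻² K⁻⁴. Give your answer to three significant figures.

102 K

Flux at the orbit: S = 1366/(6.53)² = 32.03 W m⁻².
Top-of-atmosphere balance: σT_e⁴ = S(1−α)/4 = 3.107 W m⁻² → T_e = 86.04 K.
Each opaque layer satisfies 2T_j⁴ = T_{j−1}⁴ + T_{j+1}⁴, giving T_k⁴ = (N+1−k)T_e⁴.
T_1 = (2)^(1/4)·86.04 = 102.3 K.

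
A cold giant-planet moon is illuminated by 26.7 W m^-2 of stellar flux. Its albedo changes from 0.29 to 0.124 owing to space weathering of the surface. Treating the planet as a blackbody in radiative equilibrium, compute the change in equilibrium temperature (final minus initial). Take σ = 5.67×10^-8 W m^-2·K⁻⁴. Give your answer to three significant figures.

Initial: T₁ = [S(1−0.29)/(4σ)]^(1/4) = 95.62 K.
With α = 0.124, T₂ = 100.8 K.
Change: 100.8 − 95.62 = 5.157 K.

5.16 K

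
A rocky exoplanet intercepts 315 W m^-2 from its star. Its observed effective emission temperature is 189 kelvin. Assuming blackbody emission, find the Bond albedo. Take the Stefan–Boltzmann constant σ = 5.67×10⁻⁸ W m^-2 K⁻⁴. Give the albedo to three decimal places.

0.081

Energy balance: S(1−α)/4 = σT⁴, so 1−α = 4σT⁴/S.
4σT⁴ = 4·5.67×10⁻⁸·(189)⁴ = 289.4 W m^-2.
1−α = 289.4/315.0 = 0.9187, so α = 0.0813.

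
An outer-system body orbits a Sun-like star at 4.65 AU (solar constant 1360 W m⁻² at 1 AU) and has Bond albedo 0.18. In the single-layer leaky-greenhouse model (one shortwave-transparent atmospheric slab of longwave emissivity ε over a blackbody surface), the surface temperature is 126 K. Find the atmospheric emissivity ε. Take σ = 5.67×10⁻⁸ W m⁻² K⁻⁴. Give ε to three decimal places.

0.196

By the inverse-square law, S = 1360/4.65² = 62.90 W m⁻².
Effective temperature: T_e = [S(1−α)/(4σ)]^(1/4) = 122.8 K.
T_s⁴ = T_e⁴·2/(2−ε) → ε = 2 − 2(T_e/T_s)⁴ = 2 − 2·(122.8/126)⁴ = 0.1955.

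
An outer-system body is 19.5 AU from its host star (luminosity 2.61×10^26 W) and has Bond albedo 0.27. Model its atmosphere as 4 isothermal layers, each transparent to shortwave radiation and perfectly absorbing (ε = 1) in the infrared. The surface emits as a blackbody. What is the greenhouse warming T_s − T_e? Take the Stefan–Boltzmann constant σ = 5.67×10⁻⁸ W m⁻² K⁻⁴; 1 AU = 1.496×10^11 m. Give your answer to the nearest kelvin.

Orbital distance: d = 19.5 AU = 2.917×10^12 m.
S = L/(4πd²) = 2.441 W m⁻².
The effective emission temperature is T_e = [S(1−α)/(4σ)]^¼ = 52.94 K.
Surface: T_s = (5)^¼·T_e = 79.17 K.
So the greenhouse effect raises the surface by 79.17 − 52.94 = 26.22 K.

26 K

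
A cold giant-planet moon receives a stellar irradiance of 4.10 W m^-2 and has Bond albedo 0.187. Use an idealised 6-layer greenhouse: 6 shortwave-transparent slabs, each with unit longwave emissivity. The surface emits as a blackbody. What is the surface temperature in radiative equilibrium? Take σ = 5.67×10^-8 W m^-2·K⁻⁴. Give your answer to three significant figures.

101 kelvin

Top-of-atmosphere balance: σT_e⁴ = S(1−α)/4 = 0.8333 W m^-2 → T_e = 61.92 K.
For an N-layer opaque stack, T_s⁴ = (N+1)T_e⁴, hence T_s = (7)^(1/4)×61.92 K = 100.7 K.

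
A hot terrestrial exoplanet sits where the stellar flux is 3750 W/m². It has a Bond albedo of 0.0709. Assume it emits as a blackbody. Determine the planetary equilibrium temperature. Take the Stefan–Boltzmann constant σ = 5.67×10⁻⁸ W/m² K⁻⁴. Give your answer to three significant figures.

Averaging over the sphere, the absorbed flux is S(1−α)/4 = 871.0 W/m².
In equilibrium σT⁴ equals this, so T = 352.1 K.

352 kelvin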